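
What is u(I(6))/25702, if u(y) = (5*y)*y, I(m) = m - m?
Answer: 0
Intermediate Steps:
I(m) = 0
u(y) = 5*y²
u(I(6))/25702 = (5*0²)/25702 = (5*0)*(1/25702) = 0*(1/25702) = 0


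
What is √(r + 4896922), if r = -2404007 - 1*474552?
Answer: √2018363 ≈ 1420.7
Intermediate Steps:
r = -2878559 (r = -2404007 - 474552 = -2878559)
√(r + 4896922) = √(-2878559 + 4896922) = √2018363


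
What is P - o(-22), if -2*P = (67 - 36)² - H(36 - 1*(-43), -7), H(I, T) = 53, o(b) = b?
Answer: -432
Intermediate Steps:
P = -454 (P = -((67 - 36)² - 1*53)/2 = -(31² - 53)/2 = -(961 - 53)/2 = -½*908 = -454)
P - o(-22) = -454 - 1*(-22) = -454 + 22 = -432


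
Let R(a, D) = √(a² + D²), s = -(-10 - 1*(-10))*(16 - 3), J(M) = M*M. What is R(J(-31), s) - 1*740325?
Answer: -739364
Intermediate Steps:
J(M) = M²
s = 0 (s = -(-10 + 10)*13 = -0*13 = -1*0 = 0)
R(a, D) = √(D² + a²)
R(J(-31), s) - 1*740325 = √(0² + ((-31)²)²) - 1*740325 = √(0 + 961²) - 740325 = √(0 + 923521) - 740325 = √923521 - 740325 = 961 - 740325 = -739364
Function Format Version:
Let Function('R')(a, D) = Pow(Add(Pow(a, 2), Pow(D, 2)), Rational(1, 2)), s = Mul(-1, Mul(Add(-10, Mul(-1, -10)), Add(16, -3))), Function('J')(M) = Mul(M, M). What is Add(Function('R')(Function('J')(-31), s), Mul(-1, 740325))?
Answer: -739364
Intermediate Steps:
Function('J')(M) = Pow(M, 2)
s = 0 (s = Mul(-1, Mul(Add(-10, 10), 13)) = Mul(-1, Mul(0, 13)) = Mul(-1, 0) = 0)
Function('R')(a, D) = Pow(Add(Pow(D, 2), Pow(a, 2)), Rational(1, 2))
Add(Function('R')(Function('J')(-31), s), Mul(-1, 740325)) = Add(Pow(Add(Pow(0, 2), Pow(Pow(-31, 2), 2)), Rational(1, 2)), Mul(-1, 740325)) = Add(Pow(Add(0, Pow(961, 2)), Rational(1, 2)), -740325) = Add(Pow(Add(0, 923521), Rational(1, 2)), -740325) = Add(Pow(923521, Rational(1, 2)), -740325) = Add(961, -740325) = -739364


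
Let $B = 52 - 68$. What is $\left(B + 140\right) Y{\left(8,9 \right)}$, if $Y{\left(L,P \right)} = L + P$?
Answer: $2108$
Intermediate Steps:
$B = -16$
$\left(B + 140\right) Y{\left(8,9 \right)} = \left(-16 + 140\right) \left(8 + 9\right) = 124 \cdot 17 = 2108$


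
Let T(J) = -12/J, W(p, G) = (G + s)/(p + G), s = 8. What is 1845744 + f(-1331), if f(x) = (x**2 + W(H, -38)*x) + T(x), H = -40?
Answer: 62581370766/17303 ≈ 3.6168e+6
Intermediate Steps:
W(p, G) = (8 + G)/(G + p) (W(p, G) = (G + 8)/(p + G) = (8 + G)/(G + p))
f(x) = x**2 - 12/x + 5*x/13 (f(x) = (x**2 + ((8 - 38)/(-38 - 40))*x) - 12/x = (x**2 + (-30/(-78))*x) - 12/x = (x**2 + (-1/78*(-30))*x) - 12/x = (x**2 + 5*x/13) - 12/x = x**2 - 12/x + 5*x/13)
1845744 + f(-1331) = 1845744 + ((-1331)**2 - 12/(-1331) + (5/13)*(-1331)) = 1845744 + (1771561 - 12*(-1/1331) - 6655/13) = 1845744 + (1771561 + 12/1331 - 6655/13) = 1845744 + 30644462334/17303 = 62581370766/17303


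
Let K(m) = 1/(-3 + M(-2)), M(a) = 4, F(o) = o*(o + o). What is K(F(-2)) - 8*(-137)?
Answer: 1097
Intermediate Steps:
F(o) = 2*o² (F(o) = o*(2*o) = 2*o²)
K(m) = 1 (K(m) = 1/(-3 + 4) = 1/1 = 1)
K(F(-2)) - 8*(-137) = 1 - 8*(-137) = 1 + 1096 = 1097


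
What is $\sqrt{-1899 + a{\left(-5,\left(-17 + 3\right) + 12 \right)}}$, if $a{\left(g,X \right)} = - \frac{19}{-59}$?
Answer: $\frac{i \sqrt{6609298}}{59} \approx 43.574 i$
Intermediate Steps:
$a{\left(g,X \right)} = \frac{19}{59}$ ($a{\left(g,X \right)} = \left(-19\right) \left(- \frac{1}{59}\right) = \frac{19}{59}$)
$\sqrt{-1899 + a{\left(-5,\left(-17 + 3\right) + 12 \right)}} = \sqrt{-1899 + \frac{19}{59}} = \sqrt{- \frac{112022}{59}} = \frac{i \sqrt{6609298}}{59}$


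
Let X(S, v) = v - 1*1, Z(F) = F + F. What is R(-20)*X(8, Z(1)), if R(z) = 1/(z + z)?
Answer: -1/40 ≈ -0.025000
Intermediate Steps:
Z(F) = 2*F
X(S, v) = -1 + v (X(S, v) = v - 1 = -1 + v)
R(z) = 1/(2*z)
R(-20)*X(8, Z(1)) = ((1/2)/(-20))*(-1 + 2*1) = ((1/2)*(-1/20))*(-1 + 2) = -1/40*1 = -1/40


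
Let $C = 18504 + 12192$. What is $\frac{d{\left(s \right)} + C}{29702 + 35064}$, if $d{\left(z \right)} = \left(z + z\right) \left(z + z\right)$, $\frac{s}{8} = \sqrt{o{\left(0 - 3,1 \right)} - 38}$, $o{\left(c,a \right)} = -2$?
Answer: $\frac{10228}{32383} \approx 0.31584$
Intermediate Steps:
$C = 30696$
$s = 16 i \sqrt{10}$ ($s = 8 \sqrt{-2 - 38} = 8 \sqrt{-40} = 8 \cdot 2 i \sqrt{10} = 16 i \sqrt{10} \approx 50.596 i$)
$d{\left(z \right)} = 4 z^{2}$ ($d{\left(z \right)} = 2 z 2 z = 4 z^{2}$)
$\frac{d{\left(s \right)} + C}{29702 + 35064} = \frac{4 \left(16 i \sqrt{10}\right)^{2} + 30696}{29702 + 35064} = \frac{4 \left(-2560\right) + 30696}{64766} = \left(-10240 + 30696\right) \frac{1}{64766} = 20456 \cdot \frac{1}{64766} = \frac{10228}{32383}$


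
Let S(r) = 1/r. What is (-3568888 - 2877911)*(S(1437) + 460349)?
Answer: -1421565411644562/479 ≈ -2.9678e+12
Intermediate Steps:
(-3568888 - 2877911)*(S(1437) + 460349) = (-3568888 - 2877911)*(1/1437 + 460349) = -6446799*(1/1437 + 460349) = -6446799*661521514/1437 = -1421565411644562/479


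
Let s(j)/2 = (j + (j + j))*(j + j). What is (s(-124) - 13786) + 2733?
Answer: 173459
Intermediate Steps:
s(j) = 12*j**2 (s(j) = 2*((j + (j + j))*(j + j)) = 2*((j + 2*j)*(2*j)) = 2*((3*j)*(2*j)) = 2*(6*j**2) = 12*j**2)
(s(-124) - 13786) + 2733 = (12*(-124)**2 - 13786) + 2733 = (12*15376 - 13786) + 2733 = (184512 - 13786) + 2733 = 170726 + 2733 = 173459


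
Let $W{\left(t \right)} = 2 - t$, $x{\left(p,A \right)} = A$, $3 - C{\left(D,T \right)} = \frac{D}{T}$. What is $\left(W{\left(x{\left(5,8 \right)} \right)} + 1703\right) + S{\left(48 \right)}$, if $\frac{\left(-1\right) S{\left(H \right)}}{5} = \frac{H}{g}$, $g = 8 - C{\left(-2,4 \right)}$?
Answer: $\frac{4931}{3} \approx 1643.7$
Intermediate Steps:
$C{\left(D,T \right)} = 3 - \frac{D}{T}$
$g = \frac{9}{2}$ ($g = 8 - \left(3 - - \frac{2}{4}\right) = 8 - \left(3 - \left(-2\right) \frac{1}{4}\right) = 8 - \left(3 + \frac{1}{2}\right) = 8 - \frac{7}{2} = \frac{9}{2} \approx 4.5$)
$S{\left(H \right)} = - \frac{10 H}{9}$ ($S{\left(H \right)} = - 5 \frac{H}{\frac{9}{2}} = - 5 H \frac{2}{9} = - 5 \frac{2 H}{9} = - \frac{10 H}{9}$)
$\left(W{\left(x{\left(5,8 \right)} \right)} + 1703\right) + S{\left(48 \right)} = \left(\left(2 - 8\right) + 1703\right) - \frac{160}{3} = \left(-6 + 1703\right) - \frac{160}{3} = 1697 - \frac{160}{3} = \frac{4931}{3}$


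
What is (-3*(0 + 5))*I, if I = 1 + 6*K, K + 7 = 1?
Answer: 525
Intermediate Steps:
K = -6 (K = -7 + 1 = -6)
I = -35 (I = 1 + 6*(-6) = 1 - 36 = -35)
(-3*(0 + 5))*I = -3*(0 + 5)*(-35) = -3*5*(-35) = -15*(-35) = 525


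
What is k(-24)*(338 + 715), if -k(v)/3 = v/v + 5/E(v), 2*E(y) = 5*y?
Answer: -11583/4 ≈ -2895.8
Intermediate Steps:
E(y) = 5*y/2 (E(y) = (5*y)/2 = 5*y/2)
k(v) = -3 - 6/v (k(v) = -3*(v/v + 5/((5*v/2))) = -3*(1 + 5*(2/(5*v))) = -3*(1 + 2/v) = -3 - 6/v)
k(-24)*(338 + 715) = (-3 - 6/(-24))*(338 + 715) = (-3 - 6*(-1/24))*1053 = (-3 + 1/4)*1053 = -11/4*1053 = -11583/4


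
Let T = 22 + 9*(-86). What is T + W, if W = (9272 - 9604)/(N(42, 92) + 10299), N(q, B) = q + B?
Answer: -7845948/10433 ≈ -752.03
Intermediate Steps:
N(q, B) = B + q
W = -332/10433 (W = (9272 - 9604)/((92 + 42) + 10299) = -332/(134 + 10299) = -332/10433 ≈ -0.031822)
T = -752 (T = 22 - 774 = -752)
T + W = -752 - 332/10433 = -7845948/10433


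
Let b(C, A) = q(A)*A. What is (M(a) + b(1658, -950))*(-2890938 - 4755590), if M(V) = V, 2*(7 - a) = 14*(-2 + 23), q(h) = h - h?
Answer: 1070513920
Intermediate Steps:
q(h) = 0
a = -140 (a = 7 - 7*(-2 + 23) = 7 - 7*21 = 7 - ½*294 = 7 - 147 = -140)
b(C, A) = 0 (b(C, A) = 0*A = 0)
(M(a) + b(1658, -950))*(-2890938 - 4755590) = (-140 + 0)*(-2890938 - 4755590) = -140*(-7646528) = 1070513920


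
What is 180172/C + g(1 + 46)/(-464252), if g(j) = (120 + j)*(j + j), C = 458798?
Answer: 19110750085/53249472274 ≈ 0.35889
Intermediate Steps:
g(j) = 2*j*(120 + j) (g(j) = (120 + j)*(2*j) = 2*j*(120 + j))
180172/C + g(1 + 46)/(-464252) = 180172/458798 + (2*(1 + 46)*(120 + (1 + 46)))/(-464252) = 180172*(1/458798) + (2*47*(120 + 47))*(-1/464252) = 90086/229399 + (2*47*167)*(-1/464252) = 90086/229399 + 15698*(-1/464252) = 90086/229399 - 7849/232126 = 19110750085/53249472274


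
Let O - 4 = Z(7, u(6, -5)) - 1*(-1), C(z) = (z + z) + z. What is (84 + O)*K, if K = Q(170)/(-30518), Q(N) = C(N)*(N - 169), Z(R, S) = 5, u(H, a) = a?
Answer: -23970/15259 ≈ -1.5709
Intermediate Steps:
C(z) = 3*z (C(z) = 2*z + z = 3*z)
O = 10 (O = 4 + (5 - 1*(-1)) = 4 + (5 + 1) = 4 + 6 = 10)
Q(N) = 3*N*(-169 + N) (Q(N) = (3*N)*(N - 169) = (3*N)*(-169 + N) = 3*N*(-169 + N))
K = -255/15259 (K = (3*170*(-169 + 170))/(-30518) = (3*170*1)*(-1/30518) = 510*(-1/30518) = -255/15259 ≈ -0.016711)
(84 + O)*K = (84 + 10)*(-255/15259) = 94*(-255/15259) = -23970/15259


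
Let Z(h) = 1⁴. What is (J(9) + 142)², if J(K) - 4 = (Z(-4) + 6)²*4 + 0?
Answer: 116964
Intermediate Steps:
Z(h) = 1
J(K) = 200 (J(K) = 4 + ((1 + 6)²*4 + 0) = 4 + (7²*4 + 0) = 4 + (49*4 + 0) = 4 + (196 + 0) = 4 + 196 = 200)
(J(9) + 142)² = (200 + 142)² = 342² = 116964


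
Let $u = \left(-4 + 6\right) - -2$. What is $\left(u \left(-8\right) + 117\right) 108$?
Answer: $9180$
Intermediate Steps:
$u = 4$ ($u = 2 + 2 = 4$)
$\left(u \left(-8\right) + 117\right) 108 = \left(4 \left(-8\right) + 117\right) 108 = \left(-32 + 117\right) 108 = 85 \cdot 108 = 9180$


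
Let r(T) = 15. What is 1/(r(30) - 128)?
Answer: -1/113 ≈ -0.0088496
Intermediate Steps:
1/(r(30) - 128) = 1/(15 - 128) = 1/(-113) = -1/113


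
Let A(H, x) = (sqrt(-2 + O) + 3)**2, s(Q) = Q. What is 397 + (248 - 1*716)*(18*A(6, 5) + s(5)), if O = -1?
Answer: -52487 - 50544*I*sqrt(3) ≈ -52487.0 - 87545.0*I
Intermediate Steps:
A(H, x) = (3 + I*sqrt(3))**2 (A(H, x) = (sqrt(-2 - 1) + 3)**2 = (sqrt(-3) + 3)**2 = (I*sqrt(3) + 3)**2 = (3 + I*sqrt(3))**2)
397 + (248 - 1*716)*(18*A(6, 5) + s(5)) = 397 + (248 - 1*716)*(18*(3 + I*sqrt(3))**2 + 5) = 397 + (248 - 716)*(5 + 18*(3 + I*sqrt(3))**2) = 397 - 468*(5 + 18*(3 + I*sqrt(3))**2) = 397 + (-2340 - 8424*(3 + I*sqrt(3))**2) = -1943 - 8424*(3 + I*sqrt(3))**2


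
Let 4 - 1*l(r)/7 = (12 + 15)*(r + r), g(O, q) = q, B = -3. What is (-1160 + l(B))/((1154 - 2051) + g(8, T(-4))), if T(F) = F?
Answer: -2/901 ≈ -0.0022198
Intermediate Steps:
l(r) = 28 - 378*r (l(r) = 28 - 7*(12 + 15)*(r + r) = 28 - 189*2*r = 28 - 378*r)
(-1160 + l(B))/((1154 - 2051) + g(8, T(-4))) = (-1160 + (28 - 378*(-3)))/((1154 - 2051) - 4) = (-1160 + (28 + 1134))/(-897 - 4) = (-1160 + 1162)/(-901) = 2*(-1/901) = -2/901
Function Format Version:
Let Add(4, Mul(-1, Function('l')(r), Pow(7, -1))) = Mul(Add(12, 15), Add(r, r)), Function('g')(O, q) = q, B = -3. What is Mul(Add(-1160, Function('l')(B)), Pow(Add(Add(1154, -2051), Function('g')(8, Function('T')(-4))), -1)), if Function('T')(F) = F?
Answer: Rational(-2, 901) ≈ -0.0022198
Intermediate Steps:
Function('l')(r) = Add(28, Mul(-378, r)) (Function('l')(r) = Add(28, Mul(-7, Mul(Add(12, 15), Add(r, r)))) = Add(28, Mul(-7, Mul(27, Mul(2, r)))) = Add(28, Mul(-7, Mul(54, r))) = Add(28, Mul(-378, r)))
Mul(Add(-1160, Function('l')(B)), Pow(Add(Add(1154, -2051), Function('g')(8, Function('T')(-4))), -1)) = Mul(Add(-1160, Add(28, Mul(-378, -3))), Pow(Add(Add(1154, -2051), -4), -1)) = Mul(Add(-1160, Add(28, 1134)), Pow(Add(-897, -4), -1)) = Mul(Add(-1160, 1162), Pow(-901, -1)) = Mul(2, Rational(-1, 901)) = Rational(-2, 901)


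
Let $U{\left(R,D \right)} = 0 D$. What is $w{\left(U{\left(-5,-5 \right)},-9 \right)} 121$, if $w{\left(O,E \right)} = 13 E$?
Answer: $-14157$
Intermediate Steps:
$U{\left(R,D \right)} = 0$
$w{\left(U{\left(-5,-5 \right)},-9 \right)} 121 = 13 \left(-9\right) 121 = \left(-117\right) 121 = -14157$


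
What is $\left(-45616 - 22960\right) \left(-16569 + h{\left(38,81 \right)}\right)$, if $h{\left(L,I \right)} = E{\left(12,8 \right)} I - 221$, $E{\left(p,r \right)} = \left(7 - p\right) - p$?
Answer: $1245820192$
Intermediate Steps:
$E{\left(p,r \right)} = 7 - 2 p$
$h{\left(L,I \right)} = -221 - 17 I$ ($h{\left(L,I \right)} = \left(7 - 24\right) I - 221 = - 17 I - 221 = -221 - 17 I$)
$\left(-45616 - 22960\right) \left(-16569 + h{\left(38,81 \right)}\right) = \left(-45616 - 22960\right) \left(-16569 - 1598\right) = - 68576 \left(-16569 - 1598\right) = \left(-68576\right) \left(-18167\right) = 1245820192$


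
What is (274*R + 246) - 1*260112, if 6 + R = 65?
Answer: -243700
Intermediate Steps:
R = 59 (R = -6 + 65 = 59)
(274*R + 246) - 1*260112 = (274*59 + 246) - 1*260112 = (16166 + 246) - 260112 = 16412 - 260112 = -243700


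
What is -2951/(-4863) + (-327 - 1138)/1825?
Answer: -347744/1774995 ≈ -0.19591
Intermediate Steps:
-2951/(-4863) + (-327 - 1138)/1825 = -2951*(-1/4863) - 1465*1/1825 = 2951/4863 - 293/365 = -347744/1774995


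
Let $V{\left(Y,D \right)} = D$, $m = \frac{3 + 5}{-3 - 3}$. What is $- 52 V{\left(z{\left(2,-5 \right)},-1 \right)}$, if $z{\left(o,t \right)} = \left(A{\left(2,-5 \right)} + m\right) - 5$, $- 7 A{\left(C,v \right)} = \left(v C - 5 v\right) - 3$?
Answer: $52$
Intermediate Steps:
$m = - \frac{4}{3}$ ($m = \frac{8}{-6} = 8 \left(- \frac{1}{6}\right) = - \frac{4}{3} \approx -1.3333$)
$A{\left(C,v \right)} = \frac{3}{7} + \frac{5 v}{7} - \frac{C v}{7}$ ($A{\left(C,v \right)} = - \frac{\left(v C - 5 v\right) - 3}{7} = - \frac{\left(C v - 5 v\right) - 3}{7} = - \frac{\left(- 5 v + C v\right) - 3}{7} = - \frac{-3 - 5 v + C v}{7} = \frac{3}{7} + \frac{5 v}{7} - \frac{C v}{7}$)
$z{\left(o,t \right)} = - \frac{169}{21}$ ($z{\left(o,t \right)} = \left(\left(\frac{3}{7} + \frac{5}{7} \left(-5\right) - \frac{2}{7} \left(-5\right)\right) - \frac{4}{3}\right) - 5 = \left(\left(\frac{3}{7} - \frac{25}{7} + \frac{10}{7}\right) - \frac{4}{3}\right) - 5 = \left(- \frac{12}{7} - \frac{4}{3}\right) - 5 = - \frac{64}{21} - 5 = - \frac{169}{21}$)
$- 52 V{\left(z{\left(2,-5 \right)},-1 \right)} = \left(-52\right) \left(-1\right) = 52$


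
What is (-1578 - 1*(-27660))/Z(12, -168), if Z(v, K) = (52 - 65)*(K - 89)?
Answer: 26082/3341 ≈ 7.8066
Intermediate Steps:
Z(v, K) = 1157 - 13*K (Z(v, K) = -13*(-89 + K) = 1157 - 13*K)
(-1578 - 1*(-27660))/Z(12, -168) = (-1578 - 1*(-27660))/(1157 - 13*(-168)) = (-1578 + 27660)/(1157 + 2184) = 26082/3341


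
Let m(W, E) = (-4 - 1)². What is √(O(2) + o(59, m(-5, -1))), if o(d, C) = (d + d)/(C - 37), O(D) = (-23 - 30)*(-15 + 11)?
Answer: √7278/6 ≈ 14.219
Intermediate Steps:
m(W, E) = 25 (m(W, E) = (-5)² = 25)
O(D) = 212 (O(D) = -53*(-4) = 212)
o(d, C) = 2*d/(-37 + C) (o(d, C) = (2*d)/(-37 + C) = 2*d/(-37 + C))
√(O(2) + o(59, m(-5, -1))) = √(212 + 2*59/(-37 + 25)) = √(212 + 2*59/(-12)) = √(212 + 2*59*(-1/12)) = √(212 - 59/6) = √(1213/6) = √7278/6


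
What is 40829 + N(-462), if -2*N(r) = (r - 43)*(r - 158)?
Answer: -115721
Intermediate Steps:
N(r) = -(-158 + r)*(-43 + r)/2 (N(r) = -(r - 43)*(r - 158)/2 = -(-43 + r)*(-158 + r)/2 = -(-158 + r)*(-43 + r)/2)
40829 + N(-462) = 40829 + (-3397 - ½*(-462)² + (201/2)*(-462)) = 40829 + (-3397 - ½*213444 - 46431) = 40829 + (-3397 - 106722 - 46431) = 40829 - 156550 = -115721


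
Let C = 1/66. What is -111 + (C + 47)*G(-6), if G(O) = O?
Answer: -4324/11 ≈ -393.09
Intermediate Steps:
C = 1/66 ≈ 0.015152
-111 + (C + 47)*G(-6) = -111 + (1/66 + 47)*(-6) = -111 + (3103/66)*(-6) = -111 - 3103/11 = -4324/11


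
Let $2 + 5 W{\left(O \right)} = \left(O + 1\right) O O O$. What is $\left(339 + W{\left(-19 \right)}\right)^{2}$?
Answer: $626550961$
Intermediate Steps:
$W{\left(O \right)} = - \frac{2}{5} + \frac{O^{3} \left(1 + O\right)}{5}$ ($W{\left(O \right)} = - \frac{2}{5} + \frac{\left(O + 1\right) O O O}{5} = - \frac{2}{5} + \frac{\left(1 + O\right) O^{2} O}{5} = - \frac{2}{5} + \frac{\left(1 + O\right) O^{3}}{5} = - \frac{2}{5} + \frac{O^{3} \left(1 + O\right)}{5}$)
$\left(339 + W{\left(-19 \right)}\right)^{2} = \left(339 + \left(- \frac{2}{5} + \frac{\left(-19\right)^{3}}{5} + \frac{\left(-19\right)^{4}}{5}\right)\right)^{2} = \left(339 + \left(- \frac{2}{5} + \frac{1}{5} \left(-6859\right) + \frac{1}{5} \cdot 130321\right)\right)^{2} = \left(339 - -24692\right)^{2} = \left(339 + 24692\right)^{2} = 25031^{2} = 626550961$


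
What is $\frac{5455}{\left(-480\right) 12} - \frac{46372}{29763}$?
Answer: $- \frac{9543553}{3809664} \approx -2.5051$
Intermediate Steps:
$\frac{5455}{\left(-480\right) 12} - \frac{46372}{29763} = \frac{5455}{-5760} - \frac{46372}{29763} = 5455 \left(- \frac{1}{5760}\right) - \frac{46372}{29763} = - \frac{1091}{1152} - \frac{46372}{29763} = - \frac{9543553}{3809664}$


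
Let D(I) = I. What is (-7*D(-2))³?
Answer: 2744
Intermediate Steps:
(-7*D(-2))³ = (-7*(-2))³ = 14³ = 2744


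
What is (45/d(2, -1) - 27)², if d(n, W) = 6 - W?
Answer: 20736/49 ≈ 423.18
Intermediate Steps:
(45/d(2, -1) - 27)² = (45/(6 - 1*(-1)) - 27)² = (45/(6 + 1) - 27)² = (45/7 - 27)² = (-144/7)² = 20736/49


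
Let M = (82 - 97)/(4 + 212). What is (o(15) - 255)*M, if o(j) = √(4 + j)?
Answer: 425/24 - 5*√19/72 ≈ 17.406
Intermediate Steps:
M = -5/72 (M = -15/216 = -15*1/216 = -5/72 ≈ -0.069444)
(o(15) - 255)*M = (√(4 + 15) - 255)*(-5/72) = (√19 - 255)*(-5/72) = (-255 + √19)*(-5/72) = 425/24 - 5*√19/72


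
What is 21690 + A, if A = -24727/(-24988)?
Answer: 542014447/24988 ≈ 21691.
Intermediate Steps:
A = 24727/24988 (A = -24727*(-1/24988) = 24727/24988 ≈ 0.98956)
21690 + A = 21690 + 24727/24988 = 542014447/24988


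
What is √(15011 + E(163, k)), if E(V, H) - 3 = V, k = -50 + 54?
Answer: √15177 ≈ 123.19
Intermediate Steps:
k = 4
E(V, H) = 3 + V
√(15011 + E(163, k)) = √(15011 + (3 + 163)) = √(15011 + 166) = √15177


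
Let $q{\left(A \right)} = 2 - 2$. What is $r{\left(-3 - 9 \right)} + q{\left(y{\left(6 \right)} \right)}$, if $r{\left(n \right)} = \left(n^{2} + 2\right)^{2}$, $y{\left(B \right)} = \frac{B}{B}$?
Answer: $21316$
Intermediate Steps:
$y{\left(B \right)} = 1$
$r{\left(n \right)} = \left(2 + n^{2}\right)^{2}$
$q{\left(A \right)} = 0$
$r{\left(-3 - 9 \right)} + q{\left(y{\left(6 \right)} \right)} = \left(2 + \left(-3 - 9\right)^{2}\right)^{2} + 0 = \left(2 + \left(-12\right)^{2}\right)^{2} + 0 = \left(2 + 144\right)^{2} + 0 = 146^{2} + 0 = 21316 + 0 = 21316$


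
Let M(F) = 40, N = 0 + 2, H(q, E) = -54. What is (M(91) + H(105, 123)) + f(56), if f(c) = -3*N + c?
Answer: 36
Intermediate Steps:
N = 2
f(c) = -6 + c (f(c) = -3*2 + c = -6 + c)
(M(91) + H(105, 123)) + f(56) = (40 - 54) + (-6 + 56) = -14 + 50 = 36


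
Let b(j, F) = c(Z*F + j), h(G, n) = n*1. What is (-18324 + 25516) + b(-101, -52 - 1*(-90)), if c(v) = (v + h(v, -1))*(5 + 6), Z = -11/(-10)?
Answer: 32649/5 ≈ 6529.8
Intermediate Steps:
h(G, n) = n
Z = 11/10 (Z = -11*(-1/10) = 11/10 ≈ 1.1000)
c(v) = -11 + 11*v (c(v) = (v - 1)*(5 + 6) = (-1 + v)*11 = -11 + 11*v)
b(j, F) = -11 + 11*j + 121*F/10 (b(j, F) = -11 + 11*(11*F/10 + j) = -11 + 11*(j + 11*F/10) = -11 + (11*j + 121*F/10) = -11 + 11*j + 121*F/10)
(-18324 + 25516) + b(-101, -52 - 1*(-90)) = (-18324 + 25516) + (-11 + 11*(-101) + 121*(-52 - 1*(-90))/10) = 7192 + (-11 - 1111 + 121*(-52 + 90)/10) = 7192 + (-11 - 1111 + (121/10)*38) = 7192 + (-11 - 1111 + 2299/5) = 7192 - 3311/5 = 32649/5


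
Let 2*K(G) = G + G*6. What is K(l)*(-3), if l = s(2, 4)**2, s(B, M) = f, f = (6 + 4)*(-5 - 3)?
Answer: -67200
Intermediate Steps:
f = -80 (f = 10*(-8) = -80)
s(B, M) = -80
l = 6400 (l = (-80)**2 = 6400)
K(G) = 7*G/2 (K(G) = (G + G*6)/2 = (G + 6*G)/2 = (7*G)/2 = 7*G/2)
K(l)*(-3) = ((7/2)*6400)*(-3) = 22400*(-3) = -67200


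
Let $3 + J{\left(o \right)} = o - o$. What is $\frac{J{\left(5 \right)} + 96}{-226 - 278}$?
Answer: $- \frac{31}{168} \approx -0.18452$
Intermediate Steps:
$J{\left(o \right)} = -3$ ($J{\left(o \right)} = -3 + \left(o - o\right) = -3 + 0 = -3$)
$\frac{J{\left(5 \right)} + 96}{-226 - 278} = \frac{-3 + 96}{-226 - 278} = \frac{93}{-504} = 93 \left(- \frac{1}{504}\right) = - \frac{31}{168}$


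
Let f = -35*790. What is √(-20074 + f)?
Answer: 2*I*√11931 ≈ 218.46*I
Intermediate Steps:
f = -27650
√(-20074 + f) = √(-20074 - 27650) = √(-47724) = 2*I*√11931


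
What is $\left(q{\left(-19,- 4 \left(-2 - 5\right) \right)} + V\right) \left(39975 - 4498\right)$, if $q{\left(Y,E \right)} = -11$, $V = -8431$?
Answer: $-299496834$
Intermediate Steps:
$\left(q{\left(-19,- 4 \left(-2 - 5\right) \right)} + V\right) \left(39975 - 4498\right) = \left(-11 - 8431\right) \left(39975 - 4498\right) = \left(-8442\right) 35477 = -299496834$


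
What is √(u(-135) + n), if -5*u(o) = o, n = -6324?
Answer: I*√6297 ≈ 79.354*I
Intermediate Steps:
u(o) = -o/5
√(u(-135) + n) = √(-⅕*(-135) - 6324) = √(27 - 6324) = √(-6297) = I*√6297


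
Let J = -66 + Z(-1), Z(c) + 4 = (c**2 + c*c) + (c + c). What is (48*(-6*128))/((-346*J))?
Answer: -9216/6055 ≈ -1.5220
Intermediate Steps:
Z(c) = -4 + 2*c + 2*c**2 (Z(c) = -4 + ((c**2 + c*c) + (c + c)) = -4 + ((c**2 + c**2) + 2*c) = -4 + (2*c**2 + 2*c) = -4 + (2*c + 2*c**2) = -4 + 2*c + 2*c**2)
J = -70 (J = -66 + (-4 + 2*(-1) + 2*(-1)**2) = -66 + (-4 - 2 + 2*1) = -66 + (-4 - 2 + 2) = -66 - 4 = -70)
(48*(-6*128))/((-346*J)) = (48*(-6*128))/((-346*(-70))) = (48*(-768))/24220 = -36864*1/24220 = -9216/6055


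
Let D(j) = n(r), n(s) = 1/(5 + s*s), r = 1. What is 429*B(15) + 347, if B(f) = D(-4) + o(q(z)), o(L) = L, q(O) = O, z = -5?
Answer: -3453/2 ≈ -1726.5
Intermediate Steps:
n(s) = 1/(5 + s**2)
D(j) = 1/6 (D(j) = 1/(5 + 1**2) = 1/(5 + 1) = 1/6)
B(f) = -29/6 (B(f) = 1/6 - 5 = -29/6)
429*B(15) + 347 = 429*(-29/6) + 347 = -4147/2 + 347 = -3453/2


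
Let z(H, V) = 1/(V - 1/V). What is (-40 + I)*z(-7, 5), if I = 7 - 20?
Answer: -265/24 ≈ -11.042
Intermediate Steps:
I = -13
(-40 + I)*z(-7, 5) = (-40 - 13)*(5/(-1 + 5²)) = -265/(-1 + 25) = -265/24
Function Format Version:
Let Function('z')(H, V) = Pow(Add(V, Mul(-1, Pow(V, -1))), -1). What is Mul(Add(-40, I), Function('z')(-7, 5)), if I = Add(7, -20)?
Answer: Rational(-265, 24) ≈ -11.042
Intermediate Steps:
I = -13
Mul(Add(-40, I), Function('z')(-7, 5)) = Mul(Add(-40, -13), Mul(5, Pow(Add(-1, Pow(5, 2)), -1))) = Mul(-53, Mul(5, Pow(Add(-1, 25), -1))) = Mul(-53, Mul(5, Pow(24, -1))) = Mul(-53, Mul(5, Rational(1, 24))) = Mul(-53, Rational(5, 24)) = Rational(-265, 24)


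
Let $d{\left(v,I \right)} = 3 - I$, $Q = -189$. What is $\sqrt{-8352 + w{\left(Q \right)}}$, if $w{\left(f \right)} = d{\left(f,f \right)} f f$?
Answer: $12 \sqrt{47570} \approx 2617.3$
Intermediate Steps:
$w{\left(f \right)} = f^{2} \left(3 - f\right)$ ($w{\left(f \right)} = \left(3 - f\right) f f = f \left(3 - f\right) f = f^{2} \left(3 - f\right)$)
$\sqrt{-8352 + w{\left(Q \right)}} = \sqrt{-8352 + \left(-189\right)^{2} \left(3 - -189\right)} = \sqrt{-8352 + 35721 \left(3 + 189\right)} = \sqrt{-8352 + 35721 \cdot 192} = \sqrt{-8352 + 6858432} = \sqrt{6850080} = 12 \sqrt{47570}$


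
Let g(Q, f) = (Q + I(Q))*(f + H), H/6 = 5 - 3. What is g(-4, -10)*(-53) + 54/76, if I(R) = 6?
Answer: -8029/38 ≈ -211.29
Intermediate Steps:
H = 12 (H = 6*(5 - 3) = 6*2 = 12)
g(Q, f) = (6 + Q)*(12 + f) (g(Q, f) = (Q + 6)*(f + 12) = (6 + Q)*(12 + f))
g(-4, -10)*(-53) + 54/76 = (72 + 6*(-10) + 12*(-4) - 4*(-10))*(-53) + 54/76 = (72 - 60 - 48 + 40)*(-53) + 54*(1/76) = 4*(-53) + 27/38 = -212 + 27/38 = -8029/38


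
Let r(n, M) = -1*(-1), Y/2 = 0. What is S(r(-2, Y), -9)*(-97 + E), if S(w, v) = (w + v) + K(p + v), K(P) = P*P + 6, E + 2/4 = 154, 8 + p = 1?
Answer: 14351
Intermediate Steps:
p = -7 (p = -8 + 1 = -7)
E = 307/2 (E = -1/2 + 154 = 307/2 ≈ 153.50)
Y = 0 (Y = 2*0 = 0)
r(n, M) = 1
K(P) = 6 + P**2 (K(P) = P**2 + 6 = 6 + P**2)
S(w, v) = 6 + v + w + (-7 + v)**2 (S(w, v) = (w + v) + (6 + (-7 + v)**2) = (v + w) + (6 + (-7 + v)**2) = 6 + v + w + (-7 + v)**2)
S(r(-2, Y), -9)*(-97 + E) = (6 - 9 + 1 + (-7 - 9)**2)*(-97 + 307/2) = (6 - 9 + 1 + (-16)**2)*(113/2) = (6 - 9 + 1 + 256)*(113/2) = 254*(113/2) = 14351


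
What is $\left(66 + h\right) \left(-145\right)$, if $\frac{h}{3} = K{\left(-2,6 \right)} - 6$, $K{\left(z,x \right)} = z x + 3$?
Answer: $-3045$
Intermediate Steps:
$K{\left(z,x \right)} = 3 + x z$ ($K{\left(z,x \right)} = x z + 3 = 3 + x z$)
$h = -45$ ($h = 3 \left(\left(3 + 6 \left(-2\right)\right) - 6\right) = 3 \left(\left(3 - 12\right) - 6\right) = 3 \left(-9 - 6\right) = 3 \left(-15\right) = -45$)
$\left(66 + h\right) \left(-145\right) = \left(66 - 45\right) \left(-145\right) = 21 \left(-145\right) = -3045$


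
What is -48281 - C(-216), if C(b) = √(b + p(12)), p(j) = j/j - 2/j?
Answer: -48281 - I*√7746/6 ≈ -48281.0 - 14.669*I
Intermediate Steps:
p(j) = 1 - 2/j
C(b) = √(⅚ + b) (C(b) = √(b + (-2 + 12)/12) = √(b + (1/12)*10) = √(b + ⅚) = √(⅚ + b))
-48281 - C(-216) = -48281 - √(30 + 36*(-216))/6 = -48281 - √(30 - 7776)/6 = -48281 - √(-7746)/6 = -48281 - I*√7746/6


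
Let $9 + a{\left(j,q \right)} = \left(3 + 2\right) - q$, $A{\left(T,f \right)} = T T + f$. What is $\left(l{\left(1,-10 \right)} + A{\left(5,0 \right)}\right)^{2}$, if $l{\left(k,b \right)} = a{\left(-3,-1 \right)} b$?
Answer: $3025$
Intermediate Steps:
$A{\left(T,f \right)} = f + T^{2}$ ($A{\left(T,f \right)} = T^{2} + f = f + T^{2}$)
$a{\left(j,q \right)} = -4 - q$ ($a{\left(j,q \right)} = -9 - \left(-5 + q\right) = -4 - q$)
$l{\left(k,b \right)} = - 3 b$ ($l{\left(k,b \right)} = \left(-4 - -1\right) b = \left(-4 + 1\right) b = - 3 b$)
$\left(l{\left(1,-10 \right)} + A{\left(5,0 \right)}\right)^{2} = \left(\left(-3\right) \left(-10\right) + \left(0 + 5^{2}\right)\right)^{2} = \left(30 + \left(0 + 25\right)\right)^{2} = \left(30 + 25\right)^{2} = 55^{2} = 3025$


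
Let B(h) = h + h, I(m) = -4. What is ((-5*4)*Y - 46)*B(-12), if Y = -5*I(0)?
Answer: 10704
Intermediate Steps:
Y = 20 (Y = -5*(-4) = 20)
B(h) = 2*h
((-5*4)*Y - 46)*B(-12) = (-5*4*20 - 46)*(2*(-12)) = (-20*20 - 46)*(-24) = (-400 - 46)*(-24) = -446*(-24) = 10704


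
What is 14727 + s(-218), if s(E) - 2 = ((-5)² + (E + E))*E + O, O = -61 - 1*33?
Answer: 104233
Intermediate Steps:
O = -94 (O = -61 - 33 = -94)
s(E) = -92 + E*(25 + 2*E) (s(E) = 2 + (((-5)² + (E + E))*E - 94) = 2 + ((25 + 2*E)*E - 94) = 2 + (E*(25 + 2*E) - 94) = 2 + (-94 + E*(25 + 2*E)) = -92 + E*(25 + 2*E))
14727 + s(-218) = 14727 + (-92 + 2*(-218)² + 25*(-218)) = 14727 + (-92 + 2*47524 - 5450) = 14727 + (-92 + 95048 - 5450) = 14727 + 89506 = 104233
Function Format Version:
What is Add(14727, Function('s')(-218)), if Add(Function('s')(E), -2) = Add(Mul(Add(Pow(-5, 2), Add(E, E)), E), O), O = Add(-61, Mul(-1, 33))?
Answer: 104233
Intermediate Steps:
O = -94 (O = Add(-61, -33) = -94)
Function('s')(E) = Add(-92, Mul(E, Add(25, Mul(2, E)))) (Function('s')(E) = Add(2, Add(Mul(Add(Pow(-5, 2), Add(E, E)), E), -94)) = Add(2, Add(Mul(Add(25, Mul(2, E)), E), -94)) = Add(2, Add(Mul(E, Add(25, Mul(2, E))), -94)) = Add(2, Add(-94, Mul(E, Add(25, Mul(2, E))))) = Add(-92, Mul(E, Add(25, Mul(2, E)))))
Add(14727, Function('s')(-218)) = Add(14727, Add(-92, Mul(2, Pow(-218, 2)), Mul(25, -218))) = Add(14727, Add(-92, Mul(2, 47524), -5450)) = Add(14727, Add(-92, 95048, -5450)) = Add(14727, 89506) = 104233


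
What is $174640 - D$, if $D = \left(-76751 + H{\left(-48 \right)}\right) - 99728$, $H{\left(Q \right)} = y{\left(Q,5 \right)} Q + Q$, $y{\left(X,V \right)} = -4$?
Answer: $350975$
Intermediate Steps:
$H{\left(Q \right)} = - 3 Q$ ($H{\left(Q \right)} = - 4 Q + Q = - 3 Q$)
$D = -176335$ ($D = \left(-76751 - -144\right) - 99728 = \left(-76751 + 144\right) - 99728 = -76607 - 99728 = -176335$)
$174640 - D = 174640 - -176335 = 174640 + 176335 = 350975$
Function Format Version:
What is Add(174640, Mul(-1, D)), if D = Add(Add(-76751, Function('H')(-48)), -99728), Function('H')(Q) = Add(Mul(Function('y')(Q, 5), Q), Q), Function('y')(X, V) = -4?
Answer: 350975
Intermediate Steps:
Function('H')(Q) = Mul(-3, Q) (Function('H')(Q) = Add(Mul(-4, Q), Q) = Mul(-3, Q))
D = -176335 (D = Add(Add(-76751, Mul(-3, -48)), -99728) = Add(Add(-76751, 144), -99728) = Add(-76607, -99728) = -176335)
Add(174640, Mul(-1, D)) = Add(174640, Mul(-1, -176335)) = Add(174640, 176335) = 350975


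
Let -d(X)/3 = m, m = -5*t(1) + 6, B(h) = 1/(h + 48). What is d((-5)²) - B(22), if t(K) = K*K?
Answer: -211/70 ≈ -3.0143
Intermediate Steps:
t(K) = K²
B(h) = 1/(48 + h)
m = 1 (m = -5*1² + 6 = -5*1 + 6 = -5 + 6 = 1)
d(X) = -3 (d(X) = -3*1 = -3)
d((-5)²) - B(22) = -3 - 1/(48 + 22) = -3 - 1/70 = -211/70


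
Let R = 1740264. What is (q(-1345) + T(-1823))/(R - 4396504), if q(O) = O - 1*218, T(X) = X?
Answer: 1693/1328120 ≈ 0.0012747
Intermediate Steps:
q(O) = -218 + O (q(O) = O - 218 = -218 + O)
(q(-1345) + T(-1823))/(R - 4396504) = ((-218 - 1345) - 1823)/(1740264 - 4396504) = (-1563 - 1823)/(-2656240) = -3386*(-1/2656240) = 1693/1328120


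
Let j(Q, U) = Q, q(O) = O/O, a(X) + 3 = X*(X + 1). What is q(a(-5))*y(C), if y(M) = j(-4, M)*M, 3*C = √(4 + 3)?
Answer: -4*√7/3 ≈ -3.5277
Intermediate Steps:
a(X) = -3 + X*(1 + X) (a(X) = -3 + X*(X + 1) = -3 + X*(1 + X))
q(O) = 1
C = √7/3 (C = √(4 + 3)/3 = √7/3 ≈ 0.88192)
y(M) = -4*M
q(a(-5))*y(C) = 1*(-4*√7/3) = -4*√7/3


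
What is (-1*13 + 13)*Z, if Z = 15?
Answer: 0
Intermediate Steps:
(-1*13 + 13)*Z = (-1*13 + 13)*15 = (-13 + 13)*15 = 0*15 = 0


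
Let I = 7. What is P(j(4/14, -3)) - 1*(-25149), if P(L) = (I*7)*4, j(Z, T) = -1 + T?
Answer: 25345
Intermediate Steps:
P(L) = 196 (P(L) = (7*7)*4 = 49*4 = 196)
P(j(4/14, -3)) - 1*(-25149) = 196 - 1*(-25149) = 196 + 25149 = 25345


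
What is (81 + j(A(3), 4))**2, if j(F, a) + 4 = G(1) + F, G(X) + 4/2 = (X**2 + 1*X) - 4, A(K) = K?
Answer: 5776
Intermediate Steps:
G(X) = -6 + X + X**2 (G(X) = -2 + ((X**2 + 1*X) - 4) = -2 + ((X**2 + X) - 4) = -2 + ((X + X**2) - 4) = -2 + (-4 + X + X**2) = -6 + X + X**2)
j(F, a) = -8 + F (j(F, a) = -4 + ((-6 + 1 + 1**2) + F) = -4 + ((-6 + 1 + 1) + F) = -4 + (-4 + F) = -8 + F)
(81 + j(A(3), 4))**2 = (81 + (-8 + 3))**2 = (81 - 5)**2 = 76**2 = 5776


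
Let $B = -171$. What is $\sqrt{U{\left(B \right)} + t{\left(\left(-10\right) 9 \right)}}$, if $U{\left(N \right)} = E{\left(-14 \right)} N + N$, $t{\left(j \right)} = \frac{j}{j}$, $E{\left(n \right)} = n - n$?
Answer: $i \sqrt{170} \approx 13.038 i$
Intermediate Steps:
$E{\left(n \right)} = 0$
$t{\left(j \right)} = 1$
$U{\left(N \right)} = N$ ($U{\left(N \right)} = 0 N + N = 0 + N = N$)
$\sqrt{U{\left(B \right)} + t{\left(\left(-10\right) 9 \right)}} = \sqrt{-171 + 1} = \sqrt{-170} = i \sqrt{170}$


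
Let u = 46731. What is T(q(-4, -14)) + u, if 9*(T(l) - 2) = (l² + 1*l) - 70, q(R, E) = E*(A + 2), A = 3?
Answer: 425357/9 ≈ 47262.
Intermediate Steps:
q(R, E) = 5*E (q(R, E) = E*(3 + 2) = E*5 = 5*E)
T(l) = -52/9 + l/9 + l²/9 (T(l) = 2 + ((l² + 1*l) - 70)/9 = 2 + ((l² + l) - 70)/9 = 2 + ((l + l²) - 70)/9 = 2 + (-70 + l + l²)/9 = 2 + (-70/9 + l/9 + l²/9) = -52/9 + l/9 + l²/9)
T(q(-4, -14)) + u = (-52/9 + (5*(-14))/9 + (5*(-14))²/9) + 46731 = (-52/9 + (⅑)*(-70) + (⅑)*(-70)²) + 46731 = (-52/9 - 70/9 + (⅑)*4900) + 46731 = (-52/9 - 70/9 + 4900/9) + 46731 = 4778/9 + 46731 = 425357/9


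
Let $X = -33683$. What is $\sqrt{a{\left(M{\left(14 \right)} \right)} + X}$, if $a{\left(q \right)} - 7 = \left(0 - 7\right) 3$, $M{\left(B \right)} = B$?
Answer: $i \sqrt{33697} \approx 183.57 i$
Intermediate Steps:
$a{\left(q \right)} = -14$ ($a{\left(q \right)} = 7 + \left(0 - 7\right) 3 = 7 - 21 = -14$)
$\sqrt{a{\left(M{\left(14 \right)} \right)} + X} = \sqrt{-14 - 33683} = \sqrt{-33697} = i \sqrt{33697}$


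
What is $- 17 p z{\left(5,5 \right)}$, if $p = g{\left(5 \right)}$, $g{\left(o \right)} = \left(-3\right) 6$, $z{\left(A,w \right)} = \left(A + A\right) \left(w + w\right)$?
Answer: $30600$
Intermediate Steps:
$z{\left(A,w \right)} = 4 A w$ ($z{\left(A,w \right)} = 2 A 2 w = 4 A w$)
$g{\left(o \right)} = -18$
$p = -18$
$- 17 p z{\left(5,5 \right)} = \left(-17\right) \left(-18\right) 4 \cdot 5 \cdot 5 = 306 \cdot 100 = 30600$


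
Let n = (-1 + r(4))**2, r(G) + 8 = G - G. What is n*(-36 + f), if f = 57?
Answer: 1701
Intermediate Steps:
r(G) = -8 (r(G) = -8 + (G - G) = -8 + 0 = -8)
n = 81 (n = (-1 - 8)**2 = (-9)**2 = 81)
n*(-36 + f) = 81*(-36 + 57) = 81*21 = 1701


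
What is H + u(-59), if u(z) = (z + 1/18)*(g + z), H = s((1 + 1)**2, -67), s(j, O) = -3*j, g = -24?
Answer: 87847/18 ≈ 4880.4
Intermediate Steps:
H = -12 (H = -3*(1 + 1)**2 = -3*2**2 = -3*4 = -12)
u(z) = (-24 + z)*(1/18 + z) (u(z) = (z + 1/18)*(-24 + z) = (1/18 + z)*(-24 + z) = (-24 + z)*(1/18 + z))
H + u(-59) = -12 + (-4/3 + (-59)**2 - 431/18*(-59)) = -12 + (-4/3 + 3481 + 25429/18) = -12 + 88063/18 = 87847/18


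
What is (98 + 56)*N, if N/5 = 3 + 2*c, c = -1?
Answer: 770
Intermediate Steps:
N = 5 (N = 5*(3 + 2*(-1)) = 5*(3 - 2) = 5*1 = 5)
(98 + 56)*N = (98 + 56)*5 = 154*5 = 770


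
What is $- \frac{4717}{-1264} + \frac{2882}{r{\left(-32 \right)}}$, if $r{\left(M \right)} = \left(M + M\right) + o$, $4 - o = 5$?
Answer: $- \frac{3336243}{82160} \approx -40.607$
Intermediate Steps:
$o = -1$ ($o = 4 - 5 = -1$)
$r{\left(M \right)} = -1 + 2 M$ ($r{\left(M \right)} = \left(M + M\right) - 1 = 2 M - 1 = -1 + 2 M$)
$- \frac{4717}{-1264} + \frac{2882}{r{\left(-32 \right)}} = - \frac{4717}{-1264} + \frac{2882}{-1 + 2 \left(-32\right)} = \left(-4717\right) \left(- \frac{1}{1264}\right) + \frac{2882}{-1 - 64} = \frac{4717}{1264} + \frac{2882}{-65} = \frac{4717}{1264} + 2882 \left(- \frac{1}{65}\right) = \frac{4717}{1264} - \frac{2882}{65} = - \frac{3336243}{82160}$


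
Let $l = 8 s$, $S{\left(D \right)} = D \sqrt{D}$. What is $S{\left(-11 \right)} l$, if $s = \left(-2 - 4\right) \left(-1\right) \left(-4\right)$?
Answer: $2112 i \sqrt{11} \approx 7004.7 i$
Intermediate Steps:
$s = -24$ ($s = \left(-6\right) \left(-1\right) \left(-4\right) = 6 \left(-4\right) = -24$)
$S{\left(D \right)} = D^{\frac{3}{2}}$
$l = -192$ ($l = 8 \left(-24\right) = -192$)
$S{\left(-11 \right)} l = \left(-11\right)^{\frac{3}{2}} \left(-192\right) = - 11 i \sqrt{11} \left(-192\right) = 2112 i \sqrt{11}$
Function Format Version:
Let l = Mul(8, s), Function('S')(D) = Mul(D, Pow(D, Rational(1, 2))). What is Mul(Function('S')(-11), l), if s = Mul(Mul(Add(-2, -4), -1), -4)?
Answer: Mul(2112, I, Pow(11, Rational(1, 2))) ≈ Mul(7004.7, I)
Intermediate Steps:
s = -24 (s = Mul(Mul(-6, -1), -4) = Mul(6, -4) = -24)
Function('S')(D) = Pow(D, Rational(3, 2))
l = -192 (l = Mul(8, -24) = -192)
Mul(Function('S')(-11), l) = Mul(Pow(-11, Rational(3, 2)), -192) = Mul(Mul(-11, I, Pow(11, Rational(1, 2))), -192) = Mul(2112, I, Pow(11, Rational(1, 2)))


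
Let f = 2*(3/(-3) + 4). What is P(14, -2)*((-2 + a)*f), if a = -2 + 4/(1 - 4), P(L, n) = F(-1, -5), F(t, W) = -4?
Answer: 128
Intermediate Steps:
P(L, n) = -4
a = -10/3 (a = -2 + 4/(-3) = -2 + 4*(-⅓) = -2 - 4/3 = -10/3 ≈ -3.3333)
f = 6 (f = 2*(3*(-⅓) + 4) = 2*(-1 + 4) = 2*3 = 6)
P(14, -2)*((-2 + a)*f) = -4*(-2 - 10/3)*6 = -(-64)*6/3 = -4*(-32) = 128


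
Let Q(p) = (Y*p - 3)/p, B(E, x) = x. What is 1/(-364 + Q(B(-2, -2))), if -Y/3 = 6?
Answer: -2/761 ≈ -0.0026281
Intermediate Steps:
Y = -18 (Y = -3*6 = -18)
Q(p) = (-3 - 18*p)/p (Q(p) = (-18*p - 3)/p = (-3 - 18*p)/p)
1/(-364 + Q(B(-2, -2))) = 1/(-364 + (-18 - 3/(-2))) = 1/(-364 + (-18 - 3*(-½))) = 1/(-364 + (-18 + 3/2)) = 1/(-364 - 33/2) = 1/(-761/2) = -2/761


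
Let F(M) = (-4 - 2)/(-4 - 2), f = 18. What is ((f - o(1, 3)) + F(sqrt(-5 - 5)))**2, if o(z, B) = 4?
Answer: 225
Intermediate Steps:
F(M) = 1 (F(M) = -6/(-6) = -6*(-1/6) = 1)
((f - o(1, 3)) + F(sqrt(-5 - 5)))**2 = ((18 - 1*4) + 1)**2 = ((18 - 4) + 1)**2 = (14 + 1)**2 = 15**2 = 225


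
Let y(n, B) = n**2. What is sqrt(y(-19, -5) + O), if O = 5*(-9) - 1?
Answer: 3*sqrt(35) ≈ 17.748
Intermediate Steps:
O = -46 (O = -45 - 1 = -46)
sqrt(y(-19, -5) + O) = sqrt((-19)**2 - 46) = sqrt(361 - 46) = sqrt(315) = 3*sqrt(35)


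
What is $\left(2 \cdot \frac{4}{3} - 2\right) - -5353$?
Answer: $\frac{16061}{3} \approx 5353.7$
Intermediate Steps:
$\left(2 \cdot \frac{4}{3} - 2\right) - -5353 = \left(2 \cdot 4 \cdot \frac{1}{3} - 2\right) + 5353 = \left(2 \cdot \frac{4}{3} - 2\right) + 5353 = \left(\frac{8}{3} - 2\right) + 5353 = \frac{2}{3} + 5353 = \frac{16061}{3}$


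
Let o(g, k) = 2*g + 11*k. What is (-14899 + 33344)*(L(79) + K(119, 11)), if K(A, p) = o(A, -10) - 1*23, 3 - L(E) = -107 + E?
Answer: 2508520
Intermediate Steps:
L(E) = 110 - E (L(E) = 3 - (-107 + E) = 3 + (107 - E) = 110 - E)
K(A, p) = -133 + 2*A (K(A, p) = (2*A + 11*(-10)) - 1*23 = (2*A - 110) - 23 = (-110 + 2*A) - 23 = -133 + 2*A)
(-14899 + 33344)*(L(79) + K(119, 11)) = (-14899 + 33344)*((110 - 1*79) + (-133 + 2*119)) = 18445*((110 - 79) + (-133 + 238)) = 18445*(31 + 105) = 18445*136 = 2508520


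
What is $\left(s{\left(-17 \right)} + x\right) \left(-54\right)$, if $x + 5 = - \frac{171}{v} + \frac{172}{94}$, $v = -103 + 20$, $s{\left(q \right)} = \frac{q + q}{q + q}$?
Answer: $\frac{23166}{3901} \approx 5.9385$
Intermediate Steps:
$s{\left(q \right)} = 1$ ($s{\left(q \right)} = \frac{2 q}{2 q} = 2 q \frac{1}{2 q} = 1$)
$v = -83$
$x = - \frac{4330}{3901}$ ($x = -5 + \left(- \frac{171}{-83} + \frac{172}{94}\right) = -5 + \left(\left(-171\right) \left(- \frac{1}{83}\right) + 172 \cdot \frac{1}{94}\right) = -5 + \left(\frac{171}{83} + \frac{86}{47}\right) = -5 + \frac{15175}{3901} = - \frac{4330}{3901} \approx -1.11$)
$\left(s{\left(-17 \right)} + x\right) \left(-54\right) = \left(1 - \frac{4330}{3901}\right) \left(-54\right) = \left(- \frac{429}{3901}\right) \left(-54\right) = \frac{23166}{3901}$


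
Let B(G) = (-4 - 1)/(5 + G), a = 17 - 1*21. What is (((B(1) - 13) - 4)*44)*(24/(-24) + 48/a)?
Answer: 30602/3 ≈ 10201.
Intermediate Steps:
a = -4 (a = 17 - 21 = -4)
B(G) = -5/(5 + G)
(((B(1) - 13) - 4)*44)*(24/(-24) + 48/a) = (((-5/(5 + 1) - 13) - 4)*44)*(24/(-24) + 48/(-4)) = (((-5/6 - 13) - 4)*44)*(24*(-1/24) + 48*(-¼)) = (((-5*⅙ - 13) - 4)*44)*(-1 - 12) = (((-⅚ - 13) - 4)*44)*(-13) = ((-83/6 - 4)*44)*(-13) = -107/6*44*(-13) = -2354/3*(-13) = 30602/3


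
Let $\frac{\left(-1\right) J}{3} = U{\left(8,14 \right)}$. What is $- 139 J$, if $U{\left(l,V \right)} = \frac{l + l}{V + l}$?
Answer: $\frac{3336}{11} \approx 303.27$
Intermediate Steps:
$U{\left(l,V \right)} = \frac{2 l}{V + l}$
$J = - \frac{24}{11}$ ($J = - 3 \cdot 2 \cdot 8 \frac{1}{14 + 8} = - 3 \cdot 2 \cdot 8 \cdot \frac{1}{22} = \left(-3\right) \frac{8}{11} = - \frac{24}{11} \approx -2.1818$)
$- 139 J = \left(-139\right) \left(- \frac{24}{11}\right) = \frac{3336}{11}$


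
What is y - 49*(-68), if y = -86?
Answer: 3246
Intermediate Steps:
y - 49*(-68) = -86 - 49*(-68) = -86 + 3332 = 3246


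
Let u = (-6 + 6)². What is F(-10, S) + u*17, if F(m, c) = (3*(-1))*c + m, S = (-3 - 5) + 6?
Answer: -4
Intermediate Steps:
S = -2 (S = -8 + 6 = -2)
F(m, c) = m - 3*c (F(m, c) = -3*c + m = m - 3*c)
u = 0 (u = 0² = 0)
F(-10, S) + u*17 = (-10 - 3*(-2)) + 0*17 = (-10 + 6) + 0 = -4 + 0 = -4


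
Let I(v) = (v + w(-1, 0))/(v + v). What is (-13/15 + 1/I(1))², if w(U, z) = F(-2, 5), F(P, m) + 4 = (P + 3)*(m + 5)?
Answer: 3721/11025 ≈ 0.33751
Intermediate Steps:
F(P, m) = -4 + (3 + P)*(5 + m) (F(P, m) = -4 + (P + 3)*(m + 5) = -4 + (3 + P)*(5 + m))
w(U, z) = 6 (w(U, z) = 11 + 3*5 + 5*(-2) - 2*5 = 11 + 15 - 10 - 10 = 6)
I(v) = (6 + v)/(2*v) (I(v) = (v + 6)/(v + v) = (6 + v)/((2*v)) = (6 + v)*(1/(2*v)) = (6 + v)/(2*v))
(-13/15 + 1/I(1))² = (-13/15 + 1/((½)*(6 + 1)/1))² = (-13*1/15 + 1/((½)*1*7))² = (-13/15 + 1/(7/2))² = (-13/15 + 2/7)² = (-61/105)² = 3721/11025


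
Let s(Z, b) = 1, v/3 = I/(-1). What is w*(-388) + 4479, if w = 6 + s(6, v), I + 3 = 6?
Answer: 1763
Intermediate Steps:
I = 3 (I = -3 + 6 = 3)
v = -9 (v = 3*(3/(-1)) = 3*(3*(-1)) = 3*(-3) = -9)
w = 7 (w = 6 + 1 = 7)
w*(-388) + 4479 = 7*(-388) + 4479 = -2716 + 4479 = 1763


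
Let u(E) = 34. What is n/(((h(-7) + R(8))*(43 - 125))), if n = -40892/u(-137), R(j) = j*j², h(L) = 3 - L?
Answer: 10223/363834 ≈ 0.028098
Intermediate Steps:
R(j) = j³
n = -20446/17 (n = -40892/34 = -40892*1/34 = -20446/17 ≈ -1202.7)
n/(((h(-7) + R(8))*(43 - 125))) = -20446*1/((43 - 125)*((3 - 1*(-7)) + 8³))/17 = -20446*(-1/(82*((3 + 7) + 512)))/17 = -20446*(-1/(82*(10 + 512)))/17 = -20446/(17*(522*(-82))) = -20446/17/(-42804) = -20446/17*(-1/42804) = 10223/363834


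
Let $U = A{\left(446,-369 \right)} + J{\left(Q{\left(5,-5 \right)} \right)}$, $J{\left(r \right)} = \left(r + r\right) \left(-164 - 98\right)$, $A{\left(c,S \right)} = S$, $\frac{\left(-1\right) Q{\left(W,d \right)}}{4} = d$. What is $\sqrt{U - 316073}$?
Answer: $23 i \sqrt{618} \approx 571.77 i$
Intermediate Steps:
$Q{\left(W,d \right)} = - 4 d$
$J{\left(r \right)} = - 524 r$ ($J{\left(r \right)} = 2 r \left(-262\right) = - 524 r$)
$U = -10849$ ($U = -369 - 524 \left(\left(-4\right) \left(-5\right)\right) = -369 - 10480 = -10849$)
$\sqrt{U - 316073} = \sqrt{-10849 - 316073} = \sqrt{-326922} = 23 i \sqrt{618}$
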